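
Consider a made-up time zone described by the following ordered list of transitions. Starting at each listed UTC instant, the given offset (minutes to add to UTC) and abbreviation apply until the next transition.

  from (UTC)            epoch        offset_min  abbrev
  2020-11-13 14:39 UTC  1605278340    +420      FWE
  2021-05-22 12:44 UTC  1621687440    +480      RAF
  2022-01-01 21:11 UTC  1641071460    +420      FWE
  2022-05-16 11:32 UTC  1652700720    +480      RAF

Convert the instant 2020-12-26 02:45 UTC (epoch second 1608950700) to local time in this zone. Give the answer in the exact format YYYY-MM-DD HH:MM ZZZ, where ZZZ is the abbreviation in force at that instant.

2020-12-26 09:45 FWE

Query: 2020-12-26 02:45 UTC
Rule 1/4 (FWE, +07:00): 2020-11-13 14:39 UTC ≤ query < 2021-05-22 12:44 UTC
2·60 + 45 + 420 = 585 min
585 = 0·1440 + 585; 585 = 9·60 + 45 → 09:45, same day
→ 2020-12-26 09:45 FWE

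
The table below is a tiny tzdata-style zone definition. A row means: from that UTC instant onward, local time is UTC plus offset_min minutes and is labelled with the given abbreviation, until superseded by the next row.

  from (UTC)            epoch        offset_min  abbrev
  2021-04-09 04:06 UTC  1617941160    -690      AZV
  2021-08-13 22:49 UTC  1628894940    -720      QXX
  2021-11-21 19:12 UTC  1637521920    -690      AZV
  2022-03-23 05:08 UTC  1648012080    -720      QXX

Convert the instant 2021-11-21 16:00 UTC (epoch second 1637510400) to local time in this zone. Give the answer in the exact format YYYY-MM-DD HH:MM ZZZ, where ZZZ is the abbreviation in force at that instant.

Query: 2021-11-21 16:00 UTC
Rule 2/4 (QXX, -12:00): 2021-08-13 22:49 UTC ≤ query < 2021-11-21 19:12 UTC
16·60 + 0 - 720 = 240 min
240 = 0·1440 + 240; 240 = 4·60 + 0 → 04:00, same day
→ 2021-11-21 04:00 QXX

2021-11-21 04:00 QXX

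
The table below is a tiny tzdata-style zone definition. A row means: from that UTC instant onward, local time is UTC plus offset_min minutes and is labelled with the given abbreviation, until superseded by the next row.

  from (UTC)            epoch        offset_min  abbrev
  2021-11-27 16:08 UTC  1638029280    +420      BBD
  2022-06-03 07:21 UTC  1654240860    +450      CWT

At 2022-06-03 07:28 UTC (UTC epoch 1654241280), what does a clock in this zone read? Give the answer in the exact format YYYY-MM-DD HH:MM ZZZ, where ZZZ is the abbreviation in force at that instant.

2022-06-03 14:58 CWT

Query: 2022-06-03 07:28 UTC
Rule 2/2 (CWT, +07:30): 2022-06-03 07:21 UTC ≤ query < +∞
7·60 + 28 + 450 = 898 min
898 = 0·1440 + 898; 898 = 14·60 + 58 → 14:58, same day
→ 2022-06-03 14:58 CWT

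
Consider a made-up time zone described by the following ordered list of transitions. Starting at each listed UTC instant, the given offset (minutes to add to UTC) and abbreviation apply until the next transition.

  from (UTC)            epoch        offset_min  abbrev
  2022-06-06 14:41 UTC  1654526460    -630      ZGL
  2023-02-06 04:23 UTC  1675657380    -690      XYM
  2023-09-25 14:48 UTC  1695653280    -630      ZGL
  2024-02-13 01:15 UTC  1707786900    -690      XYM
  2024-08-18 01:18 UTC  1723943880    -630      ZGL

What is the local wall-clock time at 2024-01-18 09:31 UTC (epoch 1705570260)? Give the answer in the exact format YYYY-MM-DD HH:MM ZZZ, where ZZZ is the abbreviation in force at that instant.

Query: 2024-01-18 09:31 UTC
Rule 3/5 (ZGL, -10:30): 2023-09-25 14:48 UTC ≤ query < 2024-02-13 01:15 UTC
9·60 + 31 - 630 = -59 min
-59 = -1·1440 + 1381; 1381 = 23·60 + 1 → 23:01, 2024-01-18 - 1 day = 2024-01-17
→ 2024-01-17 23:01 ZGL

2024-01-17 23:01 ZGL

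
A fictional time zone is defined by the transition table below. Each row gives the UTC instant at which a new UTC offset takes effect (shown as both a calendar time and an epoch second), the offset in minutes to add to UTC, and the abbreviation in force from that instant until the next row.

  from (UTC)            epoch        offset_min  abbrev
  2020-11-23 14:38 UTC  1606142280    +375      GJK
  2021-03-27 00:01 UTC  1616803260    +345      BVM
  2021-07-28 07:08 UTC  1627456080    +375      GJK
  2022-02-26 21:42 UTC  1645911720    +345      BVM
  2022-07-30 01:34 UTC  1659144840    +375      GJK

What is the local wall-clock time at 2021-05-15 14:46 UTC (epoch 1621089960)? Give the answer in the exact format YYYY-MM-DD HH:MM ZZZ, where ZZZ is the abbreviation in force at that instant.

2021-05-15 20:31 BVM

Query: 2021-05-15 14:46 UTC
Rule 2/5 (BVM, +05:45): 2021-03-27 00:01 UTC ≤ query < 2021-07-28 07:08 UTC
14·60 + 46 + 345 = 1231 min
1231 = 0·1440 + 1231; 1231 = 20·60 + 31 → 20:31, same day
→ 2021-05-15 20:31 BVM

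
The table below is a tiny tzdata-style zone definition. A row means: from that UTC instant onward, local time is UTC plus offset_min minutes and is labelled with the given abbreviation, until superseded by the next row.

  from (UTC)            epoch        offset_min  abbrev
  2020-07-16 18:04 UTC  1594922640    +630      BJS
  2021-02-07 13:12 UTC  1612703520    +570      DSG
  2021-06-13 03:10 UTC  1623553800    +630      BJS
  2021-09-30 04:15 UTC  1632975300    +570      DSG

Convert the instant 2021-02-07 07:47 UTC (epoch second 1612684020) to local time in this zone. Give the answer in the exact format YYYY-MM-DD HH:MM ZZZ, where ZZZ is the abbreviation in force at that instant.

Query: 2021-02-07 07:47 UTC
Rule 1/4 (BJS, +10:30): 2020-07-16 18:04 UTC ≤ query < 2021-02-07 13:12 UTC
7·60 + 47 + 630 = 1097 min
1097 = 0·1440 + 1097; 1097 = 18·60 + 17 → 18:17, same day
→ 2021-02-07 18:17 BJS

2021-02-07 18:17 BJS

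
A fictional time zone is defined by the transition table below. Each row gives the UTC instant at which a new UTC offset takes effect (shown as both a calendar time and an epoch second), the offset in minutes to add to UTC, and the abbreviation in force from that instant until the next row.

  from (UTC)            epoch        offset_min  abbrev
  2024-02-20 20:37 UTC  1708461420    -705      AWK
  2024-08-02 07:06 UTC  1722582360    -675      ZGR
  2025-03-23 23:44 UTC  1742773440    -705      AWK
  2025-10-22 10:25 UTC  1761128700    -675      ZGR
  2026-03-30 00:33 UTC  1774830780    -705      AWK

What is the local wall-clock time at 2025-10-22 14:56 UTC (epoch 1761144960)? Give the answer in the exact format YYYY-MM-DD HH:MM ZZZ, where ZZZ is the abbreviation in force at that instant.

Query: 2025-10-22 14:56 UTC
Rule 4/5 (ZGR, -11:15): 2025-10-22 10:25 UTC ≤ query < 2026-03-30 00:33 UTC
14·60 + 56 - 675 = 221 min
221 = 0·1440 + 221; 221 = 3·60 + 41 → 03:41, same day
→ 2025-10-22 03:41 ZGR

2025-10-22 03:41 ZGR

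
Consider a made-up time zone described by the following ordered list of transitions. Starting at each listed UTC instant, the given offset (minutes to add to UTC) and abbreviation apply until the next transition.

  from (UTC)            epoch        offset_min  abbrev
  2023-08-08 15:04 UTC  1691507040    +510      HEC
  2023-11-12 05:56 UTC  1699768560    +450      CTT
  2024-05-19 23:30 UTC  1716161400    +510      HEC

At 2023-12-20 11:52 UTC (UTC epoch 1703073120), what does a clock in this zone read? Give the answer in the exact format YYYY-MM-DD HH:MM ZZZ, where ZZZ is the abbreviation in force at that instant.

2023-12-20 19:22 CTT

Query: 2023-12-20 11:52 UTC
Rule 2/3 (CTT, +07:30): 2023-11-12 05:56 UTC ≤ query < 2024-05-19 23:30 UTC
11·60 + 52 + 450 = 1162 min
1162 = 0·1440 + 1162; 1162 = 19·60 + 22 → 19:22, same day
→ 2023-12-20 19:22 CTT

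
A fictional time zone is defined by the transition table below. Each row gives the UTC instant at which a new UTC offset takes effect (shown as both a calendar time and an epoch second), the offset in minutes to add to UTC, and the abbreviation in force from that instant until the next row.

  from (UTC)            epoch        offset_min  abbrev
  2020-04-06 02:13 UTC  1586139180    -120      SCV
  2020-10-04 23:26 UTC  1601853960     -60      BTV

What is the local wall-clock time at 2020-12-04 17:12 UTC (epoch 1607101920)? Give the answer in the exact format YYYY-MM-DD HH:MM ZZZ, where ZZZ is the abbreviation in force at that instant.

2020-12-04 16:12 BTV

Query: 2020-12-04 17:12 UTC
Rule 2/2 (BTV, -01:00): 2020-10-04 23:26 UTC ≤ query < +∞
17·60 + 12 - 60 = 972 min
972 = 0·1440 + 972; 972 = 16·60 + 12 → 16:12, same day
→ 2020-12-04 16:12 BTV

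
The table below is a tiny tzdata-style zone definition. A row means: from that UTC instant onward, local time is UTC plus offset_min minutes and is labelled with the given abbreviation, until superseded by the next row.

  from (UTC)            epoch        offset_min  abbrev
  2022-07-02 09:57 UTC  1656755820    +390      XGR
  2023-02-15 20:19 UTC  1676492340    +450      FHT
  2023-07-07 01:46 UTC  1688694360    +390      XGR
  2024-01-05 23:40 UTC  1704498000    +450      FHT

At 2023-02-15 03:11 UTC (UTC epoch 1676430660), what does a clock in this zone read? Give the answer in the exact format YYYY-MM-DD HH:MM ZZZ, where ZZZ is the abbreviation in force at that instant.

2023-02-15 09:41 XGR

Query: 2023-02-15 03:11 UTC
Rule 1/4 (XGR, +06:30): 2022-07-02 09:57 UTC ≤ query < 2023-02-15 20:19 UTC
3·60 + 11 + 390 = 581 min
581 = 0·1440 + 581; 581 = 9·60 + 41 → 09:41, same day
→ 2023-02-15 09:41 XGR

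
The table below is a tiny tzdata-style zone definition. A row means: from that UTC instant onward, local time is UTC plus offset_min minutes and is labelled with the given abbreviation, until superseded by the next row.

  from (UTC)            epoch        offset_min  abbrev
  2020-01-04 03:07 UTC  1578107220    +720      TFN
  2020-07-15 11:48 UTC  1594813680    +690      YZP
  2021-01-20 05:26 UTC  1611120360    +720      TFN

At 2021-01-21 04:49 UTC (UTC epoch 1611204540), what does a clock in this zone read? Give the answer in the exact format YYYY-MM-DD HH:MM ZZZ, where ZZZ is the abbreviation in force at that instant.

Query: 2021-01-21 04:49 UTC
Rule 3/3 (TFN, +12:00): 2021-01-20 05:26 UTC ≤ query < +∞
4·60 + 49 + 720 = 1009 min
1009 = 0·1440 + 1009; 1009 = 16·60 + 49 → 16:49, same day
→ 2021-01-21 16:49 TFN

2021-01-21 16:49 TFN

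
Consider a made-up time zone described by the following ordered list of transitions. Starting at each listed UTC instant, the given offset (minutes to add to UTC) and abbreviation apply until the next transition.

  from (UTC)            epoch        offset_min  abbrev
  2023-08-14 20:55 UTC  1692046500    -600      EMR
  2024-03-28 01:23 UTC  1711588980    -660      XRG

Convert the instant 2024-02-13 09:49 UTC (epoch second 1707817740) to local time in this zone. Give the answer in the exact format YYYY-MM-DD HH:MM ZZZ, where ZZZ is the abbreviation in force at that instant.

Query: 2024-02-13 09:49 UTC
Rule 1/2 (EMR, -10:00): 2023-08-14 20:55 UTC ≤ query < 2024-03-28 01:23 UTC
9·60 + 49 - 600 = -11 min
-11 = -1·1440 + 1429; 1429 = 23·60 + 49 → 23:49, 2024-02-13 - 1 day = 2024-02-12
→ 2024-02-12 23:49 EMR

2024-02-12 23:49 EMR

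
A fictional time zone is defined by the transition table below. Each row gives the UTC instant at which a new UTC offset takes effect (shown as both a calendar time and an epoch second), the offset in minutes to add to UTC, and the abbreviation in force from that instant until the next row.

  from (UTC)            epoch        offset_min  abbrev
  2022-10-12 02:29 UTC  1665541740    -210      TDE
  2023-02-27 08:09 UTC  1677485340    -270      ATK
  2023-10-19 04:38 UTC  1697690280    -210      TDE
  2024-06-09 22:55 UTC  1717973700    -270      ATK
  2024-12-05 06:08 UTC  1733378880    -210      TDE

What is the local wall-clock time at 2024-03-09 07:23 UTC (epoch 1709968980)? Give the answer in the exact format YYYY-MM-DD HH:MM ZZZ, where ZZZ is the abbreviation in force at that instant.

Query: 2024-03-09 07:23 UTC
Rule 3/5 (TDE, -03:30): 2023-10-19 04:38 UTC ≤ query < 2024-06-09 22:55 UTC
7·60 + 23 - 210 = 233 min
233 = 0·1440 + 233; 233 = 3·60 + 53 → 03:53, same day
→ 2024-03-09 03:53 TDE

2024-03-09 03:53 TDE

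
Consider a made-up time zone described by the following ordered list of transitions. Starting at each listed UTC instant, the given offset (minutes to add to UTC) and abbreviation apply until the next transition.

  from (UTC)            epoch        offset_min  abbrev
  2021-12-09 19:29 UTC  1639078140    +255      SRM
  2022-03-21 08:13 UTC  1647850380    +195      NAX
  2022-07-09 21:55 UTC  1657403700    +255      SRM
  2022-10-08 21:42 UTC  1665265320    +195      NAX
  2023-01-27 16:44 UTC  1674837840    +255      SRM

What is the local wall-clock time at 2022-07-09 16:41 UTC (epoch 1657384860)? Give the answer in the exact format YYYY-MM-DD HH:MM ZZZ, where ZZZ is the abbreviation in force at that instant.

Query: 2022-07-09 16:41 UTC
Rule 2/5 (NAX, +03:15): 2022-03-21 08:13 UTC ≤ query < 2022-07-09 21:55 UTC
16·60 + 41 + 195 = 1196 min
1196 = 0·1440 + 1196; 1196 = 19·60 + 56 → 19:56, same day
→ 2022-07-09 19:56 NAX

2022-07-09 19:56 NAX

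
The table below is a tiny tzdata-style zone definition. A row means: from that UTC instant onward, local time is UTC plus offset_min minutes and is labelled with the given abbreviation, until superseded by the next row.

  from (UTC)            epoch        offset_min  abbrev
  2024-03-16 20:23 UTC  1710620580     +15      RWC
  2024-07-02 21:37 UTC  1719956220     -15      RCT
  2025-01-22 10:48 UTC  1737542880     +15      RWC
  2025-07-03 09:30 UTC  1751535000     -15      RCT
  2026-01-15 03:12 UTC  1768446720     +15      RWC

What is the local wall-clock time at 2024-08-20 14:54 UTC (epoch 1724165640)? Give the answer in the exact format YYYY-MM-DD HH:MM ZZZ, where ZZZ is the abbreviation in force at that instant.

2024-08-20 14:39 RCT

Query: 2024-08-20 14:54 UTC
Rule 2/5 (RCT, -00:15): 2024-07-02 21:37 UTC ≤ query < 2025-01-22 10:48 UTC
14·60 + 54 - 15 = 879 min
879 = 0·1440 + 879; 879 = 14·60 + 39 → 14:39, same day
→ 2024-08-20 14:39 RCT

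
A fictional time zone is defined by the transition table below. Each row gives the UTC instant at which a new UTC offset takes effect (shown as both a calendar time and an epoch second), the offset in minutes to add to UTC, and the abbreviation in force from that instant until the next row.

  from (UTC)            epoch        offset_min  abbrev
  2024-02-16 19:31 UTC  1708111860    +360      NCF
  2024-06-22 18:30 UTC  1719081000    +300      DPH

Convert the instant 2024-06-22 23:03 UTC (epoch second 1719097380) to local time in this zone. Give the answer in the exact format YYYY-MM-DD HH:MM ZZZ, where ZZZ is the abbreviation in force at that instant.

2024-06-23 04:03 DPH

Query: 2024-06-22 23:03 UTC
Rule 2/2 (DPH, +05:00): 2024-06-22 18:30 UTC ≤ query < +∞
23·60 + 3 + 300 = 1683 min
1683 = 1·1440 + 243; 243 = 4·60 + 3 → 04:03, 2024-06-22 + 1 day = 2024-06-23
→ 2024-06-23 04:03 DPH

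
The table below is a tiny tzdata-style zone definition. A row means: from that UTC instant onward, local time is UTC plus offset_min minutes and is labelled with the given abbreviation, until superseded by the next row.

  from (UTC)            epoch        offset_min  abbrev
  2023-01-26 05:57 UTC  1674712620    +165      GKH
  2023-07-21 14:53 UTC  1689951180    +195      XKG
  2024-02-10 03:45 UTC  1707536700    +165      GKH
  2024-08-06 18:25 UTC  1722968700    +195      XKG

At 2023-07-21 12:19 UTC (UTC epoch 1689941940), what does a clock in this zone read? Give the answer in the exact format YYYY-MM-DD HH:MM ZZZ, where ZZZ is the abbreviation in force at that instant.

2023-07-21 15:04 GKH

Query: 2023-07-21 12:19 UTC
Rule 1/4 (GKH, +02:45): 2023-01-26 05:57 UTC ≤ query < 2023-07-21 14:53 UTC
12·60 + 19 + 165 = 904 min
904 = 0·1440 + 904; 904 = 15·60 + 4 → 15:04, same day
→ 2023-07-21 15:04 GKH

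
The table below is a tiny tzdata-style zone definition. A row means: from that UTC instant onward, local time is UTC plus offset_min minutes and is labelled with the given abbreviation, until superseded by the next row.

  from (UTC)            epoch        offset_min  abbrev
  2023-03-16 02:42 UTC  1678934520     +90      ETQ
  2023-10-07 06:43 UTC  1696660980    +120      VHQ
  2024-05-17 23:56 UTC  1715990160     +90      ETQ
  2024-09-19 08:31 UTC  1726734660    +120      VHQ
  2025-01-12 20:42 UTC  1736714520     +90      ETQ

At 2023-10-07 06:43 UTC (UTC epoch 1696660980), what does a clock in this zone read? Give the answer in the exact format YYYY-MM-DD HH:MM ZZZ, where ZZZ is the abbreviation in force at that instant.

2023-10-07 08:43 VHQ

Query: 2023-10-07 06:43 UTC
Rule 2/5 (VHQ, +02:00): 2023-10-07 06:43 UTC ≤ query < 2024-05-17 23:56 UTC
6·60 + 43 + 120 = 523 min
523 = 0·1440 + 523; 523 = 8·60 + 43 → 08:43, same day
→ 2023-10-07 08:43 VHQ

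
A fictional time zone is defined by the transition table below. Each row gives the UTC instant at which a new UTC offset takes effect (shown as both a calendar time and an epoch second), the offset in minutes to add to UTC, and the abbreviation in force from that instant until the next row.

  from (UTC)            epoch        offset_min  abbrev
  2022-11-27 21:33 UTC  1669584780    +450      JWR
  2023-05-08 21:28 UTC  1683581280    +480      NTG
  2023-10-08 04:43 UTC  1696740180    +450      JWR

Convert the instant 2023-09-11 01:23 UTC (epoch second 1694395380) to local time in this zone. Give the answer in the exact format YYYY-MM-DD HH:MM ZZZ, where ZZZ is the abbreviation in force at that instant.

Query: 2023-09-11 01:23 UTC
Rule 2/3 (NTG, +08:00): 2023-05-08 21:28 UTC ≤ query < 2023-10-08 04:43 UTC
1·60 + 23 + 480 = 563 min
563 = 0·1440 + 563; 563 = 9·60 + 23 → 09:23, same day
→ 2023-09-11 09:23 NTG

2023-09-11 09:23 NTG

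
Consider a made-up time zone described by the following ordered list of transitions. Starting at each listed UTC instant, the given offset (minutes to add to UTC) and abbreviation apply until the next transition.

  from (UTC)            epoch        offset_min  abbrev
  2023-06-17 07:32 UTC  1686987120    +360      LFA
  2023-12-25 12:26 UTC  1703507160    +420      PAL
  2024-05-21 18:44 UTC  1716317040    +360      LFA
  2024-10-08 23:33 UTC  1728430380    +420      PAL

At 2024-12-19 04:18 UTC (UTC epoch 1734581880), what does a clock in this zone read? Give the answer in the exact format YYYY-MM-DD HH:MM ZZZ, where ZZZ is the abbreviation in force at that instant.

2024-12-19 11:18 PAL

Query: 2024-12-19 04:18 UTC
Rule 4/4 (PAL, +07:00): 2024-10-08 23:33 UTC ≤ query < +∞
4·60 + 18 + 420 = 678 min
678 = 0·1440 + 678; 678 = 11·60 + 18 → 11:18, same day
→ 2024-12-19 11:18 PAL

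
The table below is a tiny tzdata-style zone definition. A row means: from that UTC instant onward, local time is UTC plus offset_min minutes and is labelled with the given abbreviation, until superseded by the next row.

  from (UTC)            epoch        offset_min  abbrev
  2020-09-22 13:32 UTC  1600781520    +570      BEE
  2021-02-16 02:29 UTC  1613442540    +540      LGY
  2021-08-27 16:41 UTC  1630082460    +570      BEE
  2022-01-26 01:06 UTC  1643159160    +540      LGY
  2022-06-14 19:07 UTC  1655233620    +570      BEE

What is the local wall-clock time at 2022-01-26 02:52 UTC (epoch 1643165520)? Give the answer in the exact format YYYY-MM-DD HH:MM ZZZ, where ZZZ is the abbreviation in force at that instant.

Query: 2022-01-26 02:52 UTC
Rule 4/5 (LGY, +09:00): 2022-01-26 01:06 UTC ≤ query < 2022-06-14 19:07 UTC
2·60 + 52 + 540 = 712 min
712 = 0·1440 + 712; 712 = 11·60 + 52 → 11:52, same day
→ 2022-01-26 11:52 LGY

2022-01-26 11:52 LGY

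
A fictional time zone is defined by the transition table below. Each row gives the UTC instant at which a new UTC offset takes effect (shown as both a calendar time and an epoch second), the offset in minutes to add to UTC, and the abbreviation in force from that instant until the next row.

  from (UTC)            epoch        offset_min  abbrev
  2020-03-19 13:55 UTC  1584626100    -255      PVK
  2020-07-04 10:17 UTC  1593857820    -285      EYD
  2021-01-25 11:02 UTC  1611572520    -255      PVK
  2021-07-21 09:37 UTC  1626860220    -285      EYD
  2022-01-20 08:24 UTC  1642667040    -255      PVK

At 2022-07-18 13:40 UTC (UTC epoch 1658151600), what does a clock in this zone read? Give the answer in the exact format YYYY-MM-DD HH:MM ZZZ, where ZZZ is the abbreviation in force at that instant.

2022-07-18 09:25 PVK

Query: 2022-07-18 13:40 UTC
Rule 5/5 (PVK, -04:15): 2022-01-20 08:24 UTC ≤ query < +∞
13·60 + 40 - 255 = 565 min
565 = 0·1440 + 565; 565 = 9·60 + 25 → 09:25, same day
→ 2022-07-18 09:25 PVK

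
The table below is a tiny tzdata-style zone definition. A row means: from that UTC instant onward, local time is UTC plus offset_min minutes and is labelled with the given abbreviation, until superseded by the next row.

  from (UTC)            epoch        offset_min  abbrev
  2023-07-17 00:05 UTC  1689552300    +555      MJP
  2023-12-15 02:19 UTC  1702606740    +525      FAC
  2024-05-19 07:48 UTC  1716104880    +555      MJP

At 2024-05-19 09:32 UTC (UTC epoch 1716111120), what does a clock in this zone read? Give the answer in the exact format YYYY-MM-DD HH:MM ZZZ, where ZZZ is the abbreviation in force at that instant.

2024-05-19 18:47 MJP

Query: 2024-05-19 09:32 UTC
Rule 3/3 (MJP, +09:15): 2024-05-19 07:48 UTC ≤ query < +∞
9·60 + 32 + 555 = 1127 min
1127 = 0·1440 + 1127; 1127 = 18·60 + 47 → 18:47, same day
→ 2024-05-19 18:47 MJP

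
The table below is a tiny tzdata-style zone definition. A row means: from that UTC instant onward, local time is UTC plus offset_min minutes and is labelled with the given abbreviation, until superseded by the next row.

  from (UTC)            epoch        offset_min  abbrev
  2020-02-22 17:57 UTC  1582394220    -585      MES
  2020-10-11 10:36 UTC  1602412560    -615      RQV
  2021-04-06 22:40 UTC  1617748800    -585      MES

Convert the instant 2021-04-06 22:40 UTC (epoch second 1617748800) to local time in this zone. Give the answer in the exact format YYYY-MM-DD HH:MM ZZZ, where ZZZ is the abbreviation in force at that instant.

Query: 2021-04-06 22:40 UTC
Rule 3/3 (MES, -09:45): 2021-04-06 22:40 UTC ≤ query < +∞
22·60 + 40 - 585 = 775 min
775 = 0·1440 + 775; 775 = 12·60 + 55 → 12:55, same day
→ 2021-04-06 12:55 MES

2021-04-06 12:55 MES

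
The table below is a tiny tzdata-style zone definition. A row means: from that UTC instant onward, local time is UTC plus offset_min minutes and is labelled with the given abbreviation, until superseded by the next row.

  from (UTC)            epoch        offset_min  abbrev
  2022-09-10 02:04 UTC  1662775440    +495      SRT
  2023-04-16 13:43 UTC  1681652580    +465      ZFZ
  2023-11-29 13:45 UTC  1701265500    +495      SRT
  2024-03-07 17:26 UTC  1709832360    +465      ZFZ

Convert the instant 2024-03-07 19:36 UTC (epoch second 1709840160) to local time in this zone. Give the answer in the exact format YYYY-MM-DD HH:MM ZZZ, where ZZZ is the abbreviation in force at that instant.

Query: 2024-03-07 19:36 UTC
Rule 4/4 (ZFZ, +07:45): 2024-03-07 17:26 UTC ≤ query < +∞
19·60 + 36 + 465 = 1641 min
1641 = 1·1440 + 201; 201 = 3·60 + 21 → 03:21, 2024-03-07 + 1 day = 2024-03-08
→ 2024-03-08 03:21 ZFZ

2024-03-08 03:21 ZFZ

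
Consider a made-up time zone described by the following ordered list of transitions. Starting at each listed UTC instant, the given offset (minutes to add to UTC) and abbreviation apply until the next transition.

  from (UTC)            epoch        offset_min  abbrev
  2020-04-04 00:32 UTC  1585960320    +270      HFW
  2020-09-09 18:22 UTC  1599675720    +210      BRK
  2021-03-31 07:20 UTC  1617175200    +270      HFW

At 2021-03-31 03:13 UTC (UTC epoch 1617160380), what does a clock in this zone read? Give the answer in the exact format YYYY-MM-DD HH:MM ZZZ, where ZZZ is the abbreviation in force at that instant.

2021-03-31 06:43 BRK

Query: 2021-03-31 03:13 UTC
Rule 2/3 (BRK, +03:30): 2020-09-09 18:22 UTC ≤ query < 2021-03-31 07:20 UTC
3·60 + 13 + 210 = 403 min
403 = 0·1440 + 403; 403 = 6·60 + 43 → 06:43, same day
→ 2021-03-31 06:43 BRK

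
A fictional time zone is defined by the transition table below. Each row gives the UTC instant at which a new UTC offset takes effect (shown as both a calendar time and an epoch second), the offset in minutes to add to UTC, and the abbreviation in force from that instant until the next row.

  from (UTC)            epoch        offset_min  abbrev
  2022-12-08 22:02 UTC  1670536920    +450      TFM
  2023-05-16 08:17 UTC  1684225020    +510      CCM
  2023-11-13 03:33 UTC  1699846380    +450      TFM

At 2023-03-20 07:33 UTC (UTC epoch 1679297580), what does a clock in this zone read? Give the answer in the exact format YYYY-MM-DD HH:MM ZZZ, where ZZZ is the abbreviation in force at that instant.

2023-03-20 15:03 TFM

Query: 2023-03-20 07:33 UTC
Rule 1/3 (TFM, +07:30): 2022-12-08 22:02 UTC ≤ query < 2023-05-16 08:17 UTC
7·60 + 33 + 450 = 903 min
903 = 0·1440 + 903; 903 = 15·60 + 3 → 15:03, same day
→ 2023-03-20 15:03 TFM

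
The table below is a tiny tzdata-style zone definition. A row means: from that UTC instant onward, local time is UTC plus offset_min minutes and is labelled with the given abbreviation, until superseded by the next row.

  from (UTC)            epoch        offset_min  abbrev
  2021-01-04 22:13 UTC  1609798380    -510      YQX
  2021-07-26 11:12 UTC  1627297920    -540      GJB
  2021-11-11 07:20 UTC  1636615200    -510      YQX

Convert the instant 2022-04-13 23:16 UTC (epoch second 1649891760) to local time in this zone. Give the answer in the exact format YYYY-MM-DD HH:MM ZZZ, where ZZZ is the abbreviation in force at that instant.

2022-04-13 14:46 YQX

Query: 2022-04-13 23:16 UTC
Rule 3/3 (YQX, -08:30): 2021-11-11 07:20 UTC ≤ query < +∞
23·60 + 16 - 510 = 886 min
886 = 0·1440 + 886; 886 = 14·60 + 46 → 14:46, same day
→ 2022-04-13 14:46 YQX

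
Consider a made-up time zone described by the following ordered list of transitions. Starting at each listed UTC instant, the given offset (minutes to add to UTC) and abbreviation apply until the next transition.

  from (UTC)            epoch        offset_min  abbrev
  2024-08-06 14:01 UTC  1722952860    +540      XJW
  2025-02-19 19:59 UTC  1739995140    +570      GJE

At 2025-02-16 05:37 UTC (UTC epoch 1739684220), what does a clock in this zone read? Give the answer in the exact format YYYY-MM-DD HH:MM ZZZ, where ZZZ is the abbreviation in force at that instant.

Query: 2025-02-16 05:37 UTC
Rule 1/2 (XJW, +09:00): 2024-08-06 14:01 UTC ≤ query < 2025-02-19 19:59 UTC
5·60 + 37 + 540 = 877 min
877 = 0·1440 + 877; 877 = 14·60 + 37 → 14:37, same day
→ 2025-02-16 14:37 XJW

2025-02-16 14:37 XJW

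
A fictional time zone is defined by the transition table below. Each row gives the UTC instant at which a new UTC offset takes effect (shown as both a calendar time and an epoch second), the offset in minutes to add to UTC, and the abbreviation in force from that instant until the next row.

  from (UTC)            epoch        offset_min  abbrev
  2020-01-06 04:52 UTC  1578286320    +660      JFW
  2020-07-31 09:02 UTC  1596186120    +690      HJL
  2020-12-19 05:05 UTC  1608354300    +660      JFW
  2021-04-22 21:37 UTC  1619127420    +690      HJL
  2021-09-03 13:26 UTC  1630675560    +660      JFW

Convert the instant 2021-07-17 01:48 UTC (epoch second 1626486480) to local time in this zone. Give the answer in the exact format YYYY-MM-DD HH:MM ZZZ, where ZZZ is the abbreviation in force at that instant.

Query: 2021-07-17 01:48 UTC
Rule 4/5 (HJL, +11:30): 2021-04-22 21:37 UTC ≤ query < 2021-09-03 13:26 UTC
1·60 + 48 + 690 = 798 min
798 = 0·1440 + 798; 798 = 13·60 + 18 → 13:18, same day
→ 2021-07-17 13:18 HJL

2021-07-17 13:18 HJL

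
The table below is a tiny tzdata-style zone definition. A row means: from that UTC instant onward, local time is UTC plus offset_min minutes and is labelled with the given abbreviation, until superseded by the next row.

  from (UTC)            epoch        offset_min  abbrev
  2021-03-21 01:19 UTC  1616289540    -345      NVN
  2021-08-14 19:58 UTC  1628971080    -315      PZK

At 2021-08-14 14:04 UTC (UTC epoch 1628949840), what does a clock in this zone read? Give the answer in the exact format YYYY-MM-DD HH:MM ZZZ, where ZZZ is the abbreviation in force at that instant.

2021-08-14 08:19 NVN

Query: 2021-08-14 14:04 UTC
Rule 1/2 (NVN, -05:45): 2021-03-21 01:19 UTC ≤ query < 2021-08-14 19:58 UTC
14·60 + 4 - 345 = 499 min
499 = 0·1440 + 499; 499 = 8·60 + 19 → 08:19, same day
→ 2021-08-14 08:19 NVN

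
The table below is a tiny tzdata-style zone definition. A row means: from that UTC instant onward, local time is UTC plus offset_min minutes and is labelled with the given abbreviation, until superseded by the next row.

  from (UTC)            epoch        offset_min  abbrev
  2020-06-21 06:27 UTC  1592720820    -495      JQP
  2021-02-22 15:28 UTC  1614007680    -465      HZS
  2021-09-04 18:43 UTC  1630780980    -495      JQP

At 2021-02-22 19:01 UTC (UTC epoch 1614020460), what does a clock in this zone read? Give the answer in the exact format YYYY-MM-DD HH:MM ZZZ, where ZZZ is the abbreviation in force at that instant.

Query: 2021-02-22 19:01 UTC
Rule 2/3 (HZS, -07:45): 2021-02-22 15:28 UTC ≤ query < 2021-09-04 18:43 UTC
19·60 + 1 - 465 = 676 min
676 = 0·1440 + 676; 676 = 11·60 + 16 → 11:16, same day
→ 2021-02-22 11:16 HZS

2021-02-22 11:16 HZS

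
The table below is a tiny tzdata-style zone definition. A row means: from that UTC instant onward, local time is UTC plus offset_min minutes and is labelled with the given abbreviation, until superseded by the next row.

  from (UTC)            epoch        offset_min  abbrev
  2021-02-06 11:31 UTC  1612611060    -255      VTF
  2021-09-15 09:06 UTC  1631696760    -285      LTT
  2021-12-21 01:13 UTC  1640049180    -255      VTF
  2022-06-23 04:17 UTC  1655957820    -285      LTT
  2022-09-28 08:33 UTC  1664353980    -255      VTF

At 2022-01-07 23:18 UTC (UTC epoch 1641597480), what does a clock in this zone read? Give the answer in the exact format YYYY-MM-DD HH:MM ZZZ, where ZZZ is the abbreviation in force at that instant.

Query: 2022-01-07 23:18 UTC
Rule 3/5 (VTF, -04:15): 2021-12-21 01:13 UTC ≤ query < 2022-06-23 04:17 UTC
23·60 + 18 - 255 = 1143 min
1143 = 0·1440 + 1143; 1143 = 19·60 + 3 → 19:03, same day
→ 2022-01-07 19:03 VTF

2022-01-07 19:03 VTF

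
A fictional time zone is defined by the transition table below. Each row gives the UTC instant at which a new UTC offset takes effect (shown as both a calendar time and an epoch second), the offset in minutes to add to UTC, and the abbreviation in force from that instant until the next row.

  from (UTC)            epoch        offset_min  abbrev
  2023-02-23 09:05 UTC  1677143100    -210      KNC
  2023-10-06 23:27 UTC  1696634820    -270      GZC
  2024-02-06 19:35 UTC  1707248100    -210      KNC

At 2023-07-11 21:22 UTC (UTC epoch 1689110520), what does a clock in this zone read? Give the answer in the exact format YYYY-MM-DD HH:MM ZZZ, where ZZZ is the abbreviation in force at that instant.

Query: 2023-07-11 21:22 UTC
Rule 1/3 (KNC, -03:30): 2023-02-23 09:05 UTC ≤ query < 2023-10-06 23:27 UTC
21·60 + 22 - 210 = 1072 min
1072 = 0·1440 + 1072; 1072 = 17·60 + 52 → 17:52, same day
→ 2023-07-11 17:52 KNC

2023-07-11 17:52 KNC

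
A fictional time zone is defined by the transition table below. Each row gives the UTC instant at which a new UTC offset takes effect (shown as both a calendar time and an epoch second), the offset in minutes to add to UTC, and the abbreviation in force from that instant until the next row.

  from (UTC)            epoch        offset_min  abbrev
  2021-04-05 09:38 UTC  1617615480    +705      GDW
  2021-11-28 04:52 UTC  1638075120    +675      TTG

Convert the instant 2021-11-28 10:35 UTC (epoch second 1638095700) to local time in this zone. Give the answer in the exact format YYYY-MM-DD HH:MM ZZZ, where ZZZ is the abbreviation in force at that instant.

Query: 2021-11-28 10:35 UTC
Rule 2/2 (TTG, +11:15): 2021-11-28 04:52 UTC ≤ query < +∞
10·60 + 35 + 675 = 1310 min
1310 = 0·1440 + 1310; 1310 = 21·60 + 50 → 21:50, same day
→ 2021-11-28 21:50 TTG

2021-11-28 21:50 TTG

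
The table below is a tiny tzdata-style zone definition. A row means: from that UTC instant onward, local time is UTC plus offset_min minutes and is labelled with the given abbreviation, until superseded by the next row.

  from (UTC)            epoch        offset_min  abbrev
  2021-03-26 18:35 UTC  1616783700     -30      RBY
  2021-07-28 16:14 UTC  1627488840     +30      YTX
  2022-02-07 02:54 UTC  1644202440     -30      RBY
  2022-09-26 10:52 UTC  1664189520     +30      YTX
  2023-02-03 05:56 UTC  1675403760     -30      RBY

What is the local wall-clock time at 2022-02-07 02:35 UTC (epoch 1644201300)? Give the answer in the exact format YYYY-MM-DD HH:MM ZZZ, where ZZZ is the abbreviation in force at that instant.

2022-02-07 03:05 YTX

Query: 2022-02-07 02:35 UTC
Rule 2/5 (YTX, +00:30): 2021-07-28 16:14 UTC ≤ query < 2022-02-07 02:54 UTC
2·60 + 35 + 30 = 185 min
185 = 0·1440 + 185; 185 = 3·60 + 5 → 03:05, same day
→ 2022-02-07 03:05 YTX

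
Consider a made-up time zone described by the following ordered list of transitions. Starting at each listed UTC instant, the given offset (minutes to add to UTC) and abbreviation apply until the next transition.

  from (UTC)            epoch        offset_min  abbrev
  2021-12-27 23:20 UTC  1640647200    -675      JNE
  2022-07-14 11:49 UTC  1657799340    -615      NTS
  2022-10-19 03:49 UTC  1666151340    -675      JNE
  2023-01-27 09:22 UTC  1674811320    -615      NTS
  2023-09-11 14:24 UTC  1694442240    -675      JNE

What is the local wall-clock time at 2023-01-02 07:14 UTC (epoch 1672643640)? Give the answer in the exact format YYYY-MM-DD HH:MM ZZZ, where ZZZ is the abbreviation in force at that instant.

Query: 2023-01-02 07:14 UTC
Rule 3/5 (JNE, -11:15): 2022-10-19 03:49 UTC ≤ query < 2023-01-27 09:22 UTC
7·60 + 14 - 675 = -241 min
-241 = -1·1440 + 1199; 1199 = 19·60 + 59 → 19:59, 2023-01-02 - 1 day = 2023-01-01
→ 2023-01-01 19:59 JNE

2023-01-01 19:59 JNE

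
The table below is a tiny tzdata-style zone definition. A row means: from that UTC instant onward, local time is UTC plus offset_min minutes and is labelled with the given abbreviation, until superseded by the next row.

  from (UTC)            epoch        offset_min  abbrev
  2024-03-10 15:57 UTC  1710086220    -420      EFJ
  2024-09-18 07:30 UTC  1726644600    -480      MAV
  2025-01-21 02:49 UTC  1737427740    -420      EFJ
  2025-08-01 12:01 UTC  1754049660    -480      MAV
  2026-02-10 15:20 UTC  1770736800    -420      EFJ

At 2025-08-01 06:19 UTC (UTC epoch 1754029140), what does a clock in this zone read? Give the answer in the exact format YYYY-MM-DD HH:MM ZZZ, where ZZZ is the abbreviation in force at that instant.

Query: 2025-08-01 06:19 UTC
Rule 3/5 (EFJ, -07:00): 2025-01-21 02:49 UTC ≤ query < 2025-08-01 12:01 UTC
6·60 + 19 - 420 = -41 min
-41 = -1·1440 + 1399; 1399 = 23·60 + 19 → 23:19, 2025-08-01 - 1 day = 2025-07-31
→ 2025-07-31 23:19 EFJ

2025-07-31 23:19 EFJ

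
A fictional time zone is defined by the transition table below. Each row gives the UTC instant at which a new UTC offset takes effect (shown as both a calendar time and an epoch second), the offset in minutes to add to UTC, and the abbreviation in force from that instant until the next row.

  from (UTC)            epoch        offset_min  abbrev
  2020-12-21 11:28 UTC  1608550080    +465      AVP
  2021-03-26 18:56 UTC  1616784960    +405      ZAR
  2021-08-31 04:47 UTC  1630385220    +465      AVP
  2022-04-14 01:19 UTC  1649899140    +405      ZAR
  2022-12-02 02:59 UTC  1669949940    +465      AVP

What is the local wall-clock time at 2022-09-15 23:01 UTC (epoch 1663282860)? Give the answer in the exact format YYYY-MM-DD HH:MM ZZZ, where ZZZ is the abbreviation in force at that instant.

Query: 2022-09-15 23:01 UTC
Rule 4/5 (ZAR, +06:45): 2022-04-14 01:19 UTC ≤ query < 2022-12-02 02:59 UTC
23·60 + 1 + 405 = 1786 min
1786 = 1·1440 + 346; 346 = 5·60 + 46 → 05:46, 2022-09-15 + 1 day = 2022-09-16
→ 2022-09-16 05:46 ZAR

2022-09-16 05:46 ZAR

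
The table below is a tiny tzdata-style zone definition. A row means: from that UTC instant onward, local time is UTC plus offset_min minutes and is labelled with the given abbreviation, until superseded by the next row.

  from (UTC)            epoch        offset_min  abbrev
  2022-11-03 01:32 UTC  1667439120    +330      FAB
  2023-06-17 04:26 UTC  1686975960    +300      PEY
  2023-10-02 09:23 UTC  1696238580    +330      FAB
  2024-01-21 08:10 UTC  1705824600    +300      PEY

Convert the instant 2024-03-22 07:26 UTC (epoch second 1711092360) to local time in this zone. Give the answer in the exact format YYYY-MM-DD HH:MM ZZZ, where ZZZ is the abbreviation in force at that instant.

2024-03-22 12:26 PEY

Query: 2024-03-22 07:26 UTC
Rule 4/4 (PEY, +05:00): 2024-01-21 08:10 UTC ≤ query < +∞
7·60 + 26 + 300 = 746 min
746 = 0·1440 + 746; 746 = 12·60 + 26 → 12:26, same day
→ 2024-03-22 12:26 PEY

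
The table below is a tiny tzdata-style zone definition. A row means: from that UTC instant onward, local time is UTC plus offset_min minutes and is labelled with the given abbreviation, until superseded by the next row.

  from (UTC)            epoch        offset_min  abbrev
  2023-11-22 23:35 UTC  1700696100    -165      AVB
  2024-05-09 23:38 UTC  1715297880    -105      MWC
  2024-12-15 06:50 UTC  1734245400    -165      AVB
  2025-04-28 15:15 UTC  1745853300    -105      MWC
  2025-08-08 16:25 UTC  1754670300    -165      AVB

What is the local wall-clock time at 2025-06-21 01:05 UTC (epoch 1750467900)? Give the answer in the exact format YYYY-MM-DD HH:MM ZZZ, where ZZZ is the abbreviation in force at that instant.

Query: 2025-06-21 01:05 UTC
Rule 4/5 (MWC, -01:45): 2025-04-28 15:15 UTC ≤ query < 2025-08-08 16:25 UTC
1·60 + 5 - 105 = -40 min
-40 = -1·1440 + 1400; 1400 = 23·60 + 20 → 23:20, 2025-06-21 - 1 day = 2025-06-20
→ 2025-06-20 23:20 MWC

2025-06-20 23:20 MWC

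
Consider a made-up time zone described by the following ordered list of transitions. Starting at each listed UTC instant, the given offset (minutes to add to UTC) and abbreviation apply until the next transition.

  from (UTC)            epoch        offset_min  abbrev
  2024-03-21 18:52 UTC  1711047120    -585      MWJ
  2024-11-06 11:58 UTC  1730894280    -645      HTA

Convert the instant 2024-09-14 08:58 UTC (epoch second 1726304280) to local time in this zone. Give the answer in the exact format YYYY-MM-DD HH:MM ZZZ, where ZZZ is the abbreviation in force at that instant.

Query: 2024-09-14 08:58 UTC
Rule 1/2 (MWJ, -09:45): 2024-03-21 18:52 UTC ≤ query < 2024-11-06 11:58 UTC
8·60 + 58 - 585 = -47 min
-47 = -1·1440 + 1393; 1393 = 23·60 + 13 → 23:13, 2024-09-14 - 1 day = 2024-09-13
→ 2024-09-13 23:13 MWJ

2024-09-13 23:13 MWJ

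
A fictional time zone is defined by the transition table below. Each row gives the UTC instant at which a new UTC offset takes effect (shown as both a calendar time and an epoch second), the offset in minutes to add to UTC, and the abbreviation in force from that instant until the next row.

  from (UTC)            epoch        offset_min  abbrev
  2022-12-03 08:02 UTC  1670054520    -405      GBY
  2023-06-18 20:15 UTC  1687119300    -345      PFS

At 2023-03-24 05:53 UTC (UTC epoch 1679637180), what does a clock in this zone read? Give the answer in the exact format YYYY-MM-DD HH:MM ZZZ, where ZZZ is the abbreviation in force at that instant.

2023-03-23 23:08 GBY

Query: 2023-03-24 05:53 UTC
Rule 1/2 (GBY, -06:45): 2022-12-03 08:02 UTC ≤ query < 2023-06-18 20:15 UTC
5·60 + 53 - 405 = -52 min
-52 = -1·1440 + 1388; 1388 = 23·60 + 8 → 23:08, 2023-03-24 - 1 day = 2023-03-23
→ 2023-03-23 23:08 GBY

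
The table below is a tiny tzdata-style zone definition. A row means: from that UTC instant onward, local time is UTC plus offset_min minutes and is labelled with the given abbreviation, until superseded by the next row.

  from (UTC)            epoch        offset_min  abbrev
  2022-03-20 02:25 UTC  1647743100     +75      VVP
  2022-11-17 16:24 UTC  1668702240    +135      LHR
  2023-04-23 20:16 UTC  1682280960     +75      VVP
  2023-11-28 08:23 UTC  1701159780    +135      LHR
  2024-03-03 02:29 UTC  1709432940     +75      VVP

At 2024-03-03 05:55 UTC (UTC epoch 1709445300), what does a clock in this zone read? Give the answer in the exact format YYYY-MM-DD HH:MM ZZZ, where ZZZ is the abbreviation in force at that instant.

Query: 2024-03-03 05:55 UTC
Rule 5/5 (VVP, +01:15): 2024-03-03 02:29 UTC ≤ query < +∞
5·60 + 55 + 75 = 430 min
430 = 0·1440 + 430; 430 = 7·60 + 10 → 07:10, same day
→ 2024-03-03 07:10 VVP

2024-03-03 07:10 VVP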